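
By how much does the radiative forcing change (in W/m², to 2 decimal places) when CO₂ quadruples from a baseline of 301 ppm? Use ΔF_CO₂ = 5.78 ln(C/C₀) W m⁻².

ΔF = 5.78 × ln(4) = 5.78 × 1.38629 = 8.0128 W/m².

ΔF = 8.01 W/m²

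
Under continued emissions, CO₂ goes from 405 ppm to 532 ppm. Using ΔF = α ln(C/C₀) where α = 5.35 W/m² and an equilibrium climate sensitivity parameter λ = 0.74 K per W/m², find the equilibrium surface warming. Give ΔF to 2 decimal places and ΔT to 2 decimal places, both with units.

ΔF = 1.46 W/m²; ΔT = 1.08 K

CO₂: 5.35 × ln(532/405) = 5.35 × ln(1.31358) = 5.35 × 0.27276 = 1.4593 W/m².
ΔT = λ ΔF = 0.74 × 1.46 = 1.0804 K.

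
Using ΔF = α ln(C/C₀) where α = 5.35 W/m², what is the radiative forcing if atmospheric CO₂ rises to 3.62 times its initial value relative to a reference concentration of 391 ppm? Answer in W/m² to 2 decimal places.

ΔF = 6.88 W/m²

ΔF = 5.35 × ln(3.62) = 5.35 × 1.28647 = 6.8826 W/m².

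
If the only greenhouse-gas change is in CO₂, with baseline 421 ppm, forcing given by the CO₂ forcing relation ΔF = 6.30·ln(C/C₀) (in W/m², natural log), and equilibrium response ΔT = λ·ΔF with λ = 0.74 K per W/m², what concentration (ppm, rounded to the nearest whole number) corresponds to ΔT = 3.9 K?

C ≈ 972 ppm

Required forcing: ΔF = ΔT/λ = 3.9/0.74 = 5.2703 W/m².
Then ln(C/421) = ΔF/6.30 = 5.2703/6.30 = 0.83656.
So C = 421 × e^0.83656 = 421 × 2.30841 = 971.84 ppm.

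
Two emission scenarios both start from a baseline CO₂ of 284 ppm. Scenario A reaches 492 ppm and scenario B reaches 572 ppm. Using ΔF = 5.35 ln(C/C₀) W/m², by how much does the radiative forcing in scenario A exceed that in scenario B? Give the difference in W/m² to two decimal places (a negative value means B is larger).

ΔF_A − ΔF_B = -0.81 W/m²

ΔF_A = 5.35 ln(492/284) = 5.35 × 0.54950 = 2.9398 W/m².
ΔF_B = 5.35 ln(572/284) = 5.35 × 0.70016 = 3.7459 W/m².
Difference: 2.9398 − 3.7459 = -0.8061 W/m².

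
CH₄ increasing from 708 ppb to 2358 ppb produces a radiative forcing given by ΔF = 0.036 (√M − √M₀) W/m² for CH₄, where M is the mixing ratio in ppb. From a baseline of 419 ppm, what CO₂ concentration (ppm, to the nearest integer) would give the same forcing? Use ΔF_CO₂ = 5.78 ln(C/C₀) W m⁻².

C ≈ 480 ppm

CH₄ forcing: 0.036 × (√2358 − √708) = 0.036 × (48.5592 − 26.6083) = 0.036 × 21.9509 = 0.79023 W/m².
Set 5.78 ln(C/419) = 0.79023: ln(C/419) = 0.79023/5.78 = 0.13672, so C = 419 × e^0.13672 = 419 × 1.14651 = 480.39 ppm.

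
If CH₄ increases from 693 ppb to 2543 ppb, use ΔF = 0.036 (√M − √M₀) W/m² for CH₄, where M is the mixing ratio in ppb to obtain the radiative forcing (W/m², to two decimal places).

CH₄: 0.036 × (√2543 − √693) = 0.036 × (50.4282 − 26.3249) = 0.036 × 24.1033 = 0.8677 W/m².

ΔF = 0.87 W/m²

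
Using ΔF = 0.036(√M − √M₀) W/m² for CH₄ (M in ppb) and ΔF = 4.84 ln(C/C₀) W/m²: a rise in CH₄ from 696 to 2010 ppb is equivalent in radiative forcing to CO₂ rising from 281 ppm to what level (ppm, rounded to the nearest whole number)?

C ≈ 322 ppm

CH₄ forcing: 0.036 × (√2010 − √696) = 0.036 × (44.8330 − 26.3818) = 0.036 × 18.4512 = 0.66424 W/m².
Set 4.84 ln(C/281) = 0.66424: ln(C/281) = 0.66424/4.84 = 0.13724, so C = 281 × e^0.13724 = 281 × 1.14710 = 322.34 ppm.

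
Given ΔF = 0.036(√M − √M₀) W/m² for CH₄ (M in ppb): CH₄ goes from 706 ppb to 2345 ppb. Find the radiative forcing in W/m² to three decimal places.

CH₄: 0.036 × (√2345 − √706) = 0.036 × (48.4252 − 26.5707) = 0.036 × 21.8545 = 0.7868 W/m².

ΔF = 0.787 W/m²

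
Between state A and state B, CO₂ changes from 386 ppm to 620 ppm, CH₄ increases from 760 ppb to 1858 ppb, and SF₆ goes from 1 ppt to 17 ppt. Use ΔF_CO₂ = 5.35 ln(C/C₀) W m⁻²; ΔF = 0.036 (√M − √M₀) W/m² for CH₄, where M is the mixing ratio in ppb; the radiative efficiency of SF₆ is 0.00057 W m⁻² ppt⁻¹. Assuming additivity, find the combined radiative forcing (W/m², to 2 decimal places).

ΔF = 3.10 W/m²

CO₂: 5.35 × ln(620/386) = 5.35 × ln(1.60622) = 5.35 × 0.47388 = 2.5353 W/m².
CH₄: 0.036 × (√1858 − √760) = 0.036 × (43.1045 − 27.5681) = 0.036 × 15.5364 = 0.5593 W/m².
SF₆: ΔF = 0.00057 × (17 − 1) = 0.00057 × 16 = 0.0091 W/m².
Total ΔF = 2.5353 + 0.5593 + 0.0091 = 3.1037 W/m².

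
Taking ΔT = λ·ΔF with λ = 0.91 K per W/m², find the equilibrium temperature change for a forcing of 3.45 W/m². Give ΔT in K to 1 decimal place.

ΔT = 3.1 K

ΔT = λ ΔF = 0.91 × 3.45 = 3.1395 K.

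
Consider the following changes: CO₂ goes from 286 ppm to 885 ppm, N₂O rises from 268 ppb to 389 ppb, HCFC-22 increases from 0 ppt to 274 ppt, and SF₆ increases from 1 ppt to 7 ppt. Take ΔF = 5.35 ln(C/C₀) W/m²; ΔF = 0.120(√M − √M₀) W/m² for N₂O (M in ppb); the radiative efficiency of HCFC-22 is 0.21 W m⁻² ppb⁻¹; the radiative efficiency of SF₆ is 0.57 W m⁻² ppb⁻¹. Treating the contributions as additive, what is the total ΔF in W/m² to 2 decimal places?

ΔF = 6.51 W/m²

CO₂: 5.35 × ln(885/286) = 5.35 × ln(3.09441) = 5.35 × 1.12960 = 6.0434 W/m².
N₂O: 0.120 × (√389 − √268) = 0.120 × (19.7231 − 16.3707) = 0.120 × 3.3524 = 0.4023 W/m².
HCFC-22: Δ = 274 − 0 = 274 ppt = 0.274 ppb; ΔF = 0.21 × 0.274 = 0.0575 W/m².
SF₆: Δ = 7 − 1 = 6 ppt = 0.006 ppb; ΔF = 0.57 × 0.006 = 0.0034 W/m².
Total ΔF = 6.0434 + 0.4023 + 0.0575 + 0.0034 = 6.5066 W/m².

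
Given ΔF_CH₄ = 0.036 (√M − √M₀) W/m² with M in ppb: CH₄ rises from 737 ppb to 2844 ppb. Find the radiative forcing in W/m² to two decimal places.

CH₄: 0.036 × (√2844 − √737) = 0.036 × (53.3292 − 27.1477) = 0.036 × 26.1815 = 0.9425 W/m².

ΔF = 0.94 W/m²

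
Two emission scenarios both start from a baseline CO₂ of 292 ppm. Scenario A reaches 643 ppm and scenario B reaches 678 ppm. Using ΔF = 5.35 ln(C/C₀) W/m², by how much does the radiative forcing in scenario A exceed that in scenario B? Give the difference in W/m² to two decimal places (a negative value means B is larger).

ΔF_A = 5.35 ln(643/292) = 5.35 × 0.78939 = 4.2232 W/m².
ΔF_B = 5.35 ln(678/292) = 5.35 × 0.84239 = 4.5068 W/m².
Difference: 4.2232 − 4.5068 = -0.2836 W/m².
(Equivalently, ΔF_A − ΔF_B = 5.35 ln(643/678) = 5.35 × -0.05300 = -0.2836 W/m².)

ΔF_A − ΔF_B = -0.28 W/m²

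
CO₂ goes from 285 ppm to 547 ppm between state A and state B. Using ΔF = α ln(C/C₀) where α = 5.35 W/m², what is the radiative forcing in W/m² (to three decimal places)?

ΔF = 3.488 W/m²

CO₂: 5.35 × ln(547/285) = 5.35 × ln(1.91930) = 5.35 × 0.65196 = 3.4880 W/m².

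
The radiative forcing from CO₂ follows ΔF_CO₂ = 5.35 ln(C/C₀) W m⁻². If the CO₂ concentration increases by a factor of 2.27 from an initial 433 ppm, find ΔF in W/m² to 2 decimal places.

ΔF = 4.39 W/m²

Because the forcing depends only on the ratio C/C₀, the initial concentration does not enter.
ΔF = 5.35 × ln(2.27) = 5.35 × 0.81978 = 4.3858 W/m².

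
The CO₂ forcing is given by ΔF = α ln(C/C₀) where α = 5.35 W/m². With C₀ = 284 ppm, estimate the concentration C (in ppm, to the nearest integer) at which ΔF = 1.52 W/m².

C ≈ 377 ppm

Set 5.35 ln(C/284) = 1.52, so ln(C/284) = 1.52/5.35 = 0.28411.
Then C/284 = e^0.28411 = 1.32858, giving C = 284 × 1.32858 = 377.32 ppm.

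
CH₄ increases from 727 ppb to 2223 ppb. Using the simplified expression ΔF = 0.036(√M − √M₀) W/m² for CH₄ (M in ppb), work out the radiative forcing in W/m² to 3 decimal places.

ΔF = 0.727 W/m²

CH₄: 0.036 × (√2223 − √727) = 0.036 × (47.1487 − 26.9629) = 0.036 × 20.1858 = 0.7267 W/m².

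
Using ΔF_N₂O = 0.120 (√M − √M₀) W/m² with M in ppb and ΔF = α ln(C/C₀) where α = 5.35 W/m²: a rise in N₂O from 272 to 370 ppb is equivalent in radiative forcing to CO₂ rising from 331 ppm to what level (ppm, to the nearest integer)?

N₂O forcing: 0.120 × (√370 − √272) = 0.120 × (19.2354 − 16.4924) = 0.120 × 2.7430 = 0.32916 W/m².
Set 5.35 ln(C/331) = 0.32916: ln(C/331) = 0.32916/5.35 = 0.06153, so C = 331 × e^0.06153 = 331 × 1.06346 = 352.01 ppm.

C ≈ 352 ppm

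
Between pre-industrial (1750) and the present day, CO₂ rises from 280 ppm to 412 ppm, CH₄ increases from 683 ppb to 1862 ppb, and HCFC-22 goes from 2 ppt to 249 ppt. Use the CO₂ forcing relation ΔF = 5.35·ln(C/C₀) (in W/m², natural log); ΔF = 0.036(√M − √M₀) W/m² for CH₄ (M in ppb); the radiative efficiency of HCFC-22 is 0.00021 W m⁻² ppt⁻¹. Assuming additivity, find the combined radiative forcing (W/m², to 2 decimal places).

ΔF = 2.73 W/m²

CO₂: 5.35 × ln(412/280) = 5.35 × ln(1.47143) = 5.35 × 0.38623 = 2.0663 W/m².
CH₄: 0.036 × (√1862 − √683) = 0.036 × (43.1509 − 26.1343) = 0.036 × 17.0166 = 0.6126 W/m².
HCFC-22: ΔF = 0.00021 × (249 − 2) = 0.00021 × 247 = 0.0519 W/m².
Total ΔF = 2.0663 + 0.6126 + 0.0519 = 2.7308 W/m².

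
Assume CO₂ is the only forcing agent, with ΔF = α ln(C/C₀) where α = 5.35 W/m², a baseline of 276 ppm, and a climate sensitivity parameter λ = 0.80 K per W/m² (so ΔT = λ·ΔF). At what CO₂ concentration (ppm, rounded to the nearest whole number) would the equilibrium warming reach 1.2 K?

Required forcing: ΔF = ΔT/λ = 1.2/0.80 = 1.5000 W/m².
Then ln(C/276) = ΔF/5.35 = 1.5000/5.35 = 0.28037.
So C = 276 × e^0.28037 = 276 × 1.32362 = 365.32 ppm.

C ≈ 365 ppm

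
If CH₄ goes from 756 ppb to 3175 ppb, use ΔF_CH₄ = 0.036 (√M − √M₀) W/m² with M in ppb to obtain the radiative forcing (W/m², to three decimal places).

ΔF = 1.039 W/m²

CH₄: 0.036 × (√3175 − √756) = 0.036 × (56.3471 − 27.4955) = 0.036 × 28.8516 = 1.0387 W/m².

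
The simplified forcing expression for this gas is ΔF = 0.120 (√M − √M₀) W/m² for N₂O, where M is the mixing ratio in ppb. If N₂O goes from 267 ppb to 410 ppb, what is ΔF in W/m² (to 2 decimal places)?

ΔF = 0.47 W/m²

N₂O: 0.120 × (√410 − √267) = 0.120 × (20.2485 − 16.3401) = 0.120 × 3.9084 = 0.4690 W/m².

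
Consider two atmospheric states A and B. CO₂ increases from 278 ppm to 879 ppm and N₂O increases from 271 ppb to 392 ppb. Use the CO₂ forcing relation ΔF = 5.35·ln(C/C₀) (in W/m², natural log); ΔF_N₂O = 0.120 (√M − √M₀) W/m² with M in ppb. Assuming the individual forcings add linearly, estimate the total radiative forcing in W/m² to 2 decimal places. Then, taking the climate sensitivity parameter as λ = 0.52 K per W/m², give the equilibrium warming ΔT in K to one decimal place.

CO₂: 5.35 × ln(879/278) = 5.35 × ln(3.16187) = 5.35 × 1.15116 = 6.1587 W/m².
N₂O: 0.120 × (√392 − √271) = 0.120 × (19.7990 − 16.4621) = 0.120 × 3.3369 = 0.4004 W/m².
Total ΔF = 6.1587 + 0.4004 = 6.5591 W/m².
ΔT = λ ΔF = 0.52 × 6.56 = 3.4112 K.

ΔF = 6.56 W/m²; ΔT = 3.4 K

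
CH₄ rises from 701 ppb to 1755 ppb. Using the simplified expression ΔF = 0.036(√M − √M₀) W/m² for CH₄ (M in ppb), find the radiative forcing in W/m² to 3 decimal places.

ΔF = 0.555 W/m²

CH₄: 0.036 × (√1755 − √701) = 0.036 × (41.8927 − 26.4764) = 0.036 × 15.4163 = 0.5550 W/m².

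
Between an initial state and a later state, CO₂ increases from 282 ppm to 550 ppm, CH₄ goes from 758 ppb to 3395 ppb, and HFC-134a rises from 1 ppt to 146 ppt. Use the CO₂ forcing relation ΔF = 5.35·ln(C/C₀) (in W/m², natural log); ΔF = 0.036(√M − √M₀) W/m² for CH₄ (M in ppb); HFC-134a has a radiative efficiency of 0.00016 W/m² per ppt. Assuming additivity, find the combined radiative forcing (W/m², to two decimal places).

ΔF = 4.70 W/m²

CO₂: 5.35 × ln(550/282) = 5.35 × ln(1.95035) = 5.35 × 0.66801 = 3.5739 W/m².
CH₄: 0.036 × (√3395 − √758) = 0.036 × (58.2666 − 27.5318) = 0.036 × 30.7348 = 1.1065 W/m².
HFC-134a: ΔF = 0.00016 × (146 − 1) = 0.00016 × 145 = 0.0232 W/m².
Total ΔF = 3.5739 + 1.1065 + 0.0232 = 4.7036 W/m².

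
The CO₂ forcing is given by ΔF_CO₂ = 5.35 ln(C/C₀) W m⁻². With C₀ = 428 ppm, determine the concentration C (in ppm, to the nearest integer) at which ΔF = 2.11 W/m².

Set 5.35 ln(C/428) = 2.11, so ln(C/428) = 2.11/5.35 = 0.39439.
Then C/428 = e^0.39439 = 1.48348, giving C = 428 × 1.48348 = 634.93 ppm.

C ≈ 635 ppm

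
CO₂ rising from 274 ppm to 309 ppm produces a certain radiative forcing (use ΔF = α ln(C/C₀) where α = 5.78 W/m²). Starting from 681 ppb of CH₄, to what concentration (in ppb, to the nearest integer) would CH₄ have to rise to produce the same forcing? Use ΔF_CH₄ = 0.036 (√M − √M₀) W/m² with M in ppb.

M ≈ 2061 ppb

CO₂ forcing: 5.78 × ln(309/274) = 5.78 × 0.120213 = 0.69483 W/m².
Set 0.036(√M − √681) = 0.69483: √M = 0.69483/0.036 + √681 = 19.3008 + 26.0960 = 45.3968.
M = (45.3968)² = 2060.87 ppb.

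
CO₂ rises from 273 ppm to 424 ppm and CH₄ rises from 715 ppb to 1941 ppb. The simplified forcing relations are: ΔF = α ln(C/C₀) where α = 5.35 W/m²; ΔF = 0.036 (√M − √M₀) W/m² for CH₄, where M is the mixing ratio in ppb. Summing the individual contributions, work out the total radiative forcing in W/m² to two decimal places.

ΔF = 2.98 W/m²

CO₂: 5.35 × ln(424/273) = 5.35 × ln(1.55311) = 5.35 × 0.44026 = 2.3554 W/m².
CH₄: 0.036 × (√1941 − √715) = 0.036 × (44.0568 − 26.7395) = 0.036 × 17.3173 = 0.6234 W/m².
Total ΔF = 2.3554 + 0.6234 = 2.9788 W/m².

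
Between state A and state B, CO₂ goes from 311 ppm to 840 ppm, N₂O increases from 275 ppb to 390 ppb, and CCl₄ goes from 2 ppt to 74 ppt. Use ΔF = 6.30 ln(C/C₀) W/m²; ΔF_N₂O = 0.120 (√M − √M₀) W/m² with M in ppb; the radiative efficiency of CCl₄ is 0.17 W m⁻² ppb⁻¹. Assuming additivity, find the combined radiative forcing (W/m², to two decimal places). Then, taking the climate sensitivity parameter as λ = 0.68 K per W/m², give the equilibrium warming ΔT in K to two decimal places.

ΔF = 6.65 W/m²; ΔT = 4.52 K

CO₂: 6.30 × ln(840/311) = 6.30 × ln(2.70096) = 6.30 × 0.99361 = 6.2597 W/m².
N₂O: 0.120 × (√390 − √275) = 0.120 × (19.7484 − 16.5831) = 0.120 × 3.1653 = 0.3798 W/m².
CCl₄: Δ = 74 − 2 = 72 ppt = 0.072 ppb; ΔF = 0.17 × 0.072 = 0.0122 W/m².
Total ΔF = 6.2597 + 0.3798 + 0.0122 = 6.6517 W/m².
ΔT = λ ΔF = 0.68 × 6.65 = 4.5220 K.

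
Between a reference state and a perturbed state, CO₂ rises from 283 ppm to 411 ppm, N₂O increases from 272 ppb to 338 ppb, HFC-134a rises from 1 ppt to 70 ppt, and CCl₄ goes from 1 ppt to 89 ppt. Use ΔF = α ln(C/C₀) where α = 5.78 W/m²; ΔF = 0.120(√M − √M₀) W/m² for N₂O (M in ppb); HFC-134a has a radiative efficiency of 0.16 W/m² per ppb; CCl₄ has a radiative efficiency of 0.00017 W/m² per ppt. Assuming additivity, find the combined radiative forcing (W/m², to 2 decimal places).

ΔF = 2.41 W/m²

CO₂: 5.78 × ln(411/283) = 5.78 × ln(1.45230) = 5.78 × 0.37315 = 2.1568 W/m².
N₂O: 0.120 × (√338 − √272) = 0.120 × (18.3848 − 16.4924) = 0.120 × 1.8924 = 0.2271 W/m².
HFC-134a: Δ = 70 − 1 = 69 ppt = 0.069 ppb; ΔF = 0.16 × 0.069 = 0.0110 W/m².
CCl₄: ΔF = 0.00017 × (89 − 1) = 0.00017 × 88 = 0.0150 W/m².
Total ΔF = 2.1568 + 0.2271 + 0.0110 + 0.0150 = 2.4099 W/m².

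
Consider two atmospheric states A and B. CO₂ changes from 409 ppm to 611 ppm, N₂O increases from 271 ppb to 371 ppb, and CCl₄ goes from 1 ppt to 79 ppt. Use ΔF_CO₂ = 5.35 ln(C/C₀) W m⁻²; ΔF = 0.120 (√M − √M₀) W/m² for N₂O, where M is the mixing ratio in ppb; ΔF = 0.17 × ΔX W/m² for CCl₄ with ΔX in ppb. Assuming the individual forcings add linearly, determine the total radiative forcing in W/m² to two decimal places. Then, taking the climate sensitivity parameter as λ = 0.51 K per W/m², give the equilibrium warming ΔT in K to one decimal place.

CO₂: 5.35 × ln(611/409) = 5.35 × ln(1.49389) = 5.35 × 0.40138 = 2.1474 W/m².
N₂O: 0.120 × (√371 − √271) = 0.120 × (19.2614 − 16.4621) = 0.120 × 2.7993 = 0.3359 W/m².
CCl₄: Δ = 79 − 1 = 78 ppt = 0.078 ppb; ΔF = 0.17 × 0.078 = 0.0133 W/m².
Total ΔF = 2.1474 + 0.3359 + 0.0133 = 2.4966 W/m².
ΔT = λ ΔF = 0.51 × 2.50 = 1.2750 K.

ΔF = 2.50 W/m²; ΔT = 1.3 K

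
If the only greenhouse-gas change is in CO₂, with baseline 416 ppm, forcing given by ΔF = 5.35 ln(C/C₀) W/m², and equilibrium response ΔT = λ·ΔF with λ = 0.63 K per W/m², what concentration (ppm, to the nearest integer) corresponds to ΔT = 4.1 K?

Required forcing: ΔF = ΔT/λ = 4.1/0.63 = 6.5079 W/m².
Then ln(C/416) = ΔF/5.35 = 6.5079/5.35 = 1.21643.
So C = 416 × e^1.21643 = 416 × 3.37512 = 1404.05 ppm.

C ≈ 1404 ppm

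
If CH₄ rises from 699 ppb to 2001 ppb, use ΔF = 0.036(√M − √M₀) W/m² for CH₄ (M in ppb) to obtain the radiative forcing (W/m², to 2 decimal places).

ΔF = 0.66 W/m²

CH₄: 0.036 × (√2001 − √699) = 0.036 × (44.7325 − 26.4386) = 0.036 × 18.2939 = 0.6586 W/m².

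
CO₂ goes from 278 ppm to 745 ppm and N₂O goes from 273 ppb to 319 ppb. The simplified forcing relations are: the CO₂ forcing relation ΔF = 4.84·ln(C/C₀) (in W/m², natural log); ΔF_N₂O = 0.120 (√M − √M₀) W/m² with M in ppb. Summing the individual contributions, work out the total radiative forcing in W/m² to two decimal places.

ΔF = 4.93 W/m²

CO₂: 4.84 × ln(745/278) = 4.84 × ln(2.67986) = 4.84 × 0.98576 = 4.7711 W/m².
N₂O: 0.120 × (√319 − √273) = 0.120 × (17.8606 − 16.5227) = 0.120 × 1.3379 = 0.1605 W/m².
Total ΔF = 4.7711 + 0.1605 = 4.9316 W/m².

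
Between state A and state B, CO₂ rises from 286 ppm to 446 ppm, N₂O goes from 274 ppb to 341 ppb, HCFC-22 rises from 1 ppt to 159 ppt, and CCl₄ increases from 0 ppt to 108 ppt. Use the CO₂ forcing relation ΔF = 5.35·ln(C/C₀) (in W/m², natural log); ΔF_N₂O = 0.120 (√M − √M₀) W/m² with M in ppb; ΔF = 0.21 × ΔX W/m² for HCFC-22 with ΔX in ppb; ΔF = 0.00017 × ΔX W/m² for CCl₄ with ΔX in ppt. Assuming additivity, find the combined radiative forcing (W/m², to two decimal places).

CO₂: 5.35 × ln(446/286) = 5.35 × ln(1.55944) = 5.35 × 0.44433 = 2.3772 W/m².
N₂O: 0.120 × (√341 − √274) = 0.120 × (18.4662 − 16.5529) = 0.120 × 1.9133 = 0.2296 W/m².
HCFC-22: Δ = 159 − 1 = 158 ppt = 0.158 ppb; ΔF = 0.21 × 0.158 = 0.0332 W/m².
CCl₄: ΔF = 0.00017 × (108 − 0) = 0.00017 × 108 = 0.0184 W/m².
Total ΔF = 2.3772 + 0.2296 + 0.0332 + 0.0184 = 2.6584 W/m².

ΔF = 2.66 W/m²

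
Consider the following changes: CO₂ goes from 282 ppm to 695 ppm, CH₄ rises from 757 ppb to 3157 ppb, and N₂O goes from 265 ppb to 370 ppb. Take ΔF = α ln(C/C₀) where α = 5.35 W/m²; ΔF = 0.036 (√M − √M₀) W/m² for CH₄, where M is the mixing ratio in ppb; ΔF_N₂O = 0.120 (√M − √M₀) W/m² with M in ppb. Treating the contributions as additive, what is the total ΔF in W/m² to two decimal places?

CO₂: 5.35 × ln(695/282) = 5.35 × ln(2.46454) = 5.35 × 0.90201 = 4.8258 W/m².
CH₄: 0.036 × (√3157 − √757) = 0.036 × (56.1872 − 27.5136) = 0.036 × 28.6736 = 1.0322 W/m².
N₂O: 0.120 × (√370 − √265) = 0.120 × (19.2354 − 16.2788) = 0.120 × 2.9566 = 0.3548 W/m².
Total ΔF = 4.8258 + 1.0322 + 0.3548 = 6.2128 W/m².

ΔF = 6.21 W/m²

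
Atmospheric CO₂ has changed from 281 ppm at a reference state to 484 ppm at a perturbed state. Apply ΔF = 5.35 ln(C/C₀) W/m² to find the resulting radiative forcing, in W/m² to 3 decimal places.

CO₂ absorption bands are partially saturated, so forcing scales with the logarithm of the concentration ratio.
CO₂: 5.35 × ln(484/281) = 5.35 × ln(1.72242) = 5.35 × 0.54373 = 2.9090 W/m².

ΔF = 2.909 W/m²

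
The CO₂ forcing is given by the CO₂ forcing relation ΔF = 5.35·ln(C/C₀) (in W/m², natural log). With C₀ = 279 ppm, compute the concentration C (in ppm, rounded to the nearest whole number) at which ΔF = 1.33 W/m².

C ≈ 358 ppm

Set 5.35 ln(C/279) = 1.33, so ln(C/279) = 1.33/5.35 = 0.24860.
Then C/279 = e^0.24860 = 1.28223, giving C = 279 × 1.28223 = 357.74 ppm.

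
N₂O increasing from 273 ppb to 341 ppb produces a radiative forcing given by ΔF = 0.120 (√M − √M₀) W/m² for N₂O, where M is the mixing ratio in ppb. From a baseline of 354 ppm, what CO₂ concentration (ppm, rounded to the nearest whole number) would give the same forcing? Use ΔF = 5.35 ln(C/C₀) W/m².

C ≈ 370 ppm

N₂O forcing: 0.120 × (√341 − √273) = 0.120 × (18.4662 − 16.5227) = 0.120 × 1.9435 = 0.23322 W/m².
Set 5.35 ln(C/354) = 0.23322: ln(C/354) = 0.23322/5.35 = 0.04359, so C = 354 × e^0.04359 = 354 × 1.04455 = 369.77 ppm.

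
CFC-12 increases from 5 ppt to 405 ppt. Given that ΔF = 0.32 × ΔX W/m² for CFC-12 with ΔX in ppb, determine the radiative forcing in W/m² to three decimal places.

CFC-12: Δ = 405 − 5 = 400 ppt = 0.400 ppb; ΔF = 0.32 × 0.400 = 0.1280 W/m².

ΔF = 0.128 W/m²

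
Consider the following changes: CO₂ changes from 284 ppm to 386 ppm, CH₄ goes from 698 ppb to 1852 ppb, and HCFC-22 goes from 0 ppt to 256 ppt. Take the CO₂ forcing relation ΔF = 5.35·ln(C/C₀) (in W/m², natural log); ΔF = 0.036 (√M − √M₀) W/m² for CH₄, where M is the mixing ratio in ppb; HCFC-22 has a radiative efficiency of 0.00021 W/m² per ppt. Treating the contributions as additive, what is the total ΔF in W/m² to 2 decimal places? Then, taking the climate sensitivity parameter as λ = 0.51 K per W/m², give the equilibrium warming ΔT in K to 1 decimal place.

ΔF = 2.29 W/m²; ΔT = 1.2 K

CO₂: 5.35 × ln(386/284) = 5.35 × ln(1.35915) = 5.35 × 0.30686 = 1.6417 W/m².
CH₄: 0.036 × (√1852 − √698) = 0.036 × (43.0349 − 26.4197) = 0.036 × 16.6152 = 0.5981 W/m².
HCFC-22: ΔF = 0.00021 × (256 − 0) = 0.00021 × 256 = 0.0538 W/m².
Total ΔF = 1.6417 + 0.5981 + 0.0538 = 2.2936 W/m².
ΔT = λ ΔF = 0.51 × 2.29 = 1.1679 K.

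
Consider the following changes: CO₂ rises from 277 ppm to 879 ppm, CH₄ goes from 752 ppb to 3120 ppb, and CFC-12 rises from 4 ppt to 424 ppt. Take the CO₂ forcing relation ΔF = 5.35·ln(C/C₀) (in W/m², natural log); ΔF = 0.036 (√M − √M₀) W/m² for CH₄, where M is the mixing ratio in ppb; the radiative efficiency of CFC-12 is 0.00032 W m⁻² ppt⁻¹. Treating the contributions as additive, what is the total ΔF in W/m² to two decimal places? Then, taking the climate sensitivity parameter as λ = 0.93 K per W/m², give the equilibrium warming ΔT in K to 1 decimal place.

ΔF = 7.34 W/m²; ΔT = 6.8 K

CO₂: 5.35 × ln(879/277) = 5.35 × ln(3.17329) = 5.35 × 1.15477 = 6.1780 W/m².
CH₄: 0.036 × (√3120 − √752) = 0.036 × (55.8570 − 27.4226) = 0.036 × 28.4344 = 1.0236 W/m².
CFC-12: ΔF = 0.00032 × (424 − 4) = 0.00032 × 420 = 0.1344 W/m².
Total ΔF = 6.1780 + 1.0236 + 0.1344 = 7.3360 W/m².
ΔT = λ ΔF = 0.93 × 7.34 = 6.8262 K.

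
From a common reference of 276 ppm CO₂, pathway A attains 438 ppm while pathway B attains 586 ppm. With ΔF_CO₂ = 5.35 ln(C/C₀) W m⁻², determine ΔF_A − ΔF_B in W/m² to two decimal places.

ΔF_A − ΔF_B = -1.56 W/m²

ΔF_A = 5.35 ln(438/276) = 5.35 × 0.46182 = 2.4707 W/m².
ΔF_B = 5.35 ln(586/276) = 5.35 × 0.75292 = 4.0281 W/m².
Difference: 2.4707 − 4.0281 = -1.5574 W/m².
(Equivalently, ΔF_A − ΔF_B = 5.35 ln(438/586) = 5.35 × -0.29110 = -1.5574 W/m².)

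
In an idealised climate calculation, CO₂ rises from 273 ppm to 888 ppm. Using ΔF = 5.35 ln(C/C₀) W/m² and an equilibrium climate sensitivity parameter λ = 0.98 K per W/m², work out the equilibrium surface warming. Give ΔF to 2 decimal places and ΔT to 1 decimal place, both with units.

CO₂: 5.35 × ln(888/273) = 5.35 × ln(3.25275) = 5.35 × 1.17950 = 6.3103 W/m².
ΔT = λ ΔF = 0.98 × 6.31 = 6.1838 K.

ΔF = 6.31 W/m²; ΔT = 6.2 K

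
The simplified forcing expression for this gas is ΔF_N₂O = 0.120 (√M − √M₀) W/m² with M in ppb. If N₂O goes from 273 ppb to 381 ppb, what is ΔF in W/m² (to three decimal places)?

N₂O: 0.120 × (√381 − √273) = 0.120 × (19.5192 − 16.5227) = 0.120 × 2.9965 = 0.3596 W/m².

ΔF = 0.360 W/m²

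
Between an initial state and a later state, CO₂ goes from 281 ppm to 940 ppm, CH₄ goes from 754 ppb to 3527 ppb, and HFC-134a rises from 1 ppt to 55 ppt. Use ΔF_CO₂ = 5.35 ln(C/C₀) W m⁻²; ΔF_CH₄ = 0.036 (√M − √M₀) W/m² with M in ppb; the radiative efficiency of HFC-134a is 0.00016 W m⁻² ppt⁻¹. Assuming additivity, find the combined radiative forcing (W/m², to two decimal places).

ΔF = 7.62 W/m²

CO₂: 5.35 × ln(940/281) = 5.35 × ln(3.34520) = 5.35 × 1.20753 = 6.4603 W/m².
CH₄: 0.036 × (√3527 − √754) = 0.036 × (59.3886 − 27.4591) = 0.036 × 31.9295 = 1.1495 W/m².
HFC-134a: ΔF = 0.00016 × (55 − 1) = 0.00016 × 54 = 0.0086 W/m².
Total ΔF = 6.4603 + 1.1495 + 0.0086 = 7.6184 W/m².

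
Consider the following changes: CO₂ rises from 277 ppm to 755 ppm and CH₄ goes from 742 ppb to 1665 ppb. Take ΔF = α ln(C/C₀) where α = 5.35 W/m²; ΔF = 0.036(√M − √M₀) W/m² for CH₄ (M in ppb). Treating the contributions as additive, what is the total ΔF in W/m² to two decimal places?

ΔF = 5.85 W/m²

CO₂: 5.35 × ln(755/277) = 5.35 × ln(2.72563) = 5.35 × 1.00270 = 5.3644 W/m².
CH₄: 0.036 × (√1665 − √742) = 0.036 × (40.8044 − 27.2397) = 0.036 × 13.5647 = 0.4883 W/m².
Total ΔF = 5.3644 + 0.4883 = 5.8527 W/m².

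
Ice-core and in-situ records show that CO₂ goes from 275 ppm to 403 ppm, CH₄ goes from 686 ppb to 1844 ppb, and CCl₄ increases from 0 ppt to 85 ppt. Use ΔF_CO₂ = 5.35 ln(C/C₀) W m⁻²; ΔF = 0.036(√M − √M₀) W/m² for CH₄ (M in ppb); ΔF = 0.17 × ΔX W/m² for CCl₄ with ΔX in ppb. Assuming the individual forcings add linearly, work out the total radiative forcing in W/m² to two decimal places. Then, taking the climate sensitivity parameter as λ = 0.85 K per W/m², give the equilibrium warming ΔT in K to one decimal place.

ΔF = 2.66 W/m²; ΔT = 2.3 K

CO₂: 5.35 × ln(403/275) = 5.35 × ln(1.46545) = 5.35 × 0.38216 = 2.0446 W/m².
CH₄: 0.036 × (√1844 − √686) = 0.036 × (42.9418 − 26.1916) = 0.036 × 16.7502 = 0.6030 W/m².
CCl₄: Δ = 85 − 0 = 85 ppt = 0.085 ppb; ΔF = 0.17 × 0.085 = 0.0145 W/m².
Total ΔF = 2.0446 + 0.6030 + 0.0145 = 2.6621 W/m².
ΔT = λ ΔF = 0.85 × 2.66 = 2.2610 K.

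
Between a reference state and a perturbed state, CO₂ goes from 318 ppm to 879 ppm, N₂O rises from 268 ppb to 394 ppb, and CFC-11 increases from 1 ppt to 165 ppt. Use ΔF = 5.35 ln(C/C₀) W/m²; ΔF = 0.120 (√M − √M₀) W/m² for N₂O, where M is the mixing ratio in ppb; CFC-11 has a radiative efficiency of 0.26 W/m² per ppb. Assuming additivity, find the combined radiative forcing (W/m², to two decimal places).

ΔF = 5.90 W/m²

CO₂: 5.35 × ln(879/318) = 5.35 × ln(2.76415) = 5.35 × 1.01673 = 5.4395 W/m².
N₂O: 0.120 × (√394 − √268) = 0.120 × (19.8494 − 16.3707) = 0.120 × 3.4787 = 0.4174 W/m².
CFC-11: Δ = 165 − 1 = 164 ppt = 0.164 ppb; ΔF = 0.26 × 0.164 = 0.0426 W/m².
Total ΔF = 5.4395 + 0.4174 + 0.0426 = 5.8995 W/m².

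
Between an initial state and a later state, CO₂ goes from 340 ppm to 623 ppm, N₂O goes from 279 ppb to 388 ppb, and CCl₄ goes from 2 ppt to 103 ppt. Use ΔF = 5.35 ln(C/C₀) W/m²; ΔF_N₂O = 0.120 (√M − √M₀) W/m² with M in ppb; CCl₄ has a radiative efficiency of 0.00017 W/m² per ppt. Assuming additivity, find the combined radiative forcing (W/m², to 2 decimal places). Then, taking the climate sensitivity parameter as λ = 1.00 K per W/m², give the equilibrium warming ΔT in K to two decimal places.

CO₂: 5.35 × ln(623/340) = 5.35 × ln(1.83235) = 5.35 × 0.60560 = 3.2400 W/m².
N₂O: 0.120 × (√388 − √279) = 0.120 × (19.6977 − 16.7033) = 0.120 × 2.9944 = 0.3593 W/m².
CCl₄: ΔF = 0.00017 × (103 − 2) = 0.00017 × 101 = 0.0172 W/m².
Total ΔF = 3.2400 + 0.3593 + 0.0172 = 3.6165 W/m².
ΔT = λ ΔF = 1.00 × 3.62 = 3.6200 K.

ΔF = 3.62 W/m²; ΔT = 3.62 K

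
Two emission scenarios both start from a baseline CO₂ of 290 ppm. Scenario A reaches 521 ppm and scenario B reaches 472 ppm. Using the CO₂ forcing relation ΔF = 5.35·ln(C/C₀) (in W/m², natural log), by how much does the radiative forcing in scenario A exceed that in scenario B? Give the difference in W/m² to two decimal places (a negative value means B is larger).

ΔF_A = 5.35 ln(521/290) = 5.35 × 0.58587 = 3.1344 W/m².
ΔF_B = 5.35 ln(472/290) = 5.35 × 0.48710 = 2.6060 W/m².
Difference: 3.1344 − 2.6060 = 0.5284 W/m².

ΔF_A − ΔF_B = 0.53 W/m²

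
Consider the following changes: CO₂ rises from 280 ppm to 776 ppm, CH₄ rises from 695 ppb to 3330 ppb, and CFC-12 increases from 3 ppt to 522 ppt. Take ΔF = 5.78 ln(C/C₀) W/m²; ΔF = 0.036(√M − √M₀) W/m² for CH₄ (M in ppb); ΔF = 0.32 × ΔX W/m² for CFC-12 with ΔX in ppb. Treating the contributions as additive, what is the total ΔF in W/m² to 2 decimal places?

ΔF = 7.19 W/m²

CO₂: 5.78 × ln(776/280) = 5.78 × ln(2.77143) = 5.78 × 1.01936 = 5.8919 W/m².
CH₄: 0.036 × (√3330 − √695) = 0.036 × (57.7062 − 26.3629) = 0.036 × 31.3433 = 1.1284 W/m².
CFC-12: Δ = 522 − 3 = 519 ppt = 0.519 ppb; ΔF = 0.32 × 0.519 = 0.1661 W/m².
Total ΔF = 5.8919 + 1.1284 + 0.1661 = 7.1864 W/m².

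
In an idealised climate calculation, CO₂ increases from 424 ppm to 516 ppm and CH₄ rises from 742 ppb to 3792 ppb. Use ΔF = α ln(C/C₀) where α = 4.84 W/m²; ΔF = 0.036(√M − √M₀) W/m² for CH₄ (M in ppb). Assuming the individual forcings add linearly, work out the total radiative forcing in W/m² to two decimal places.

ΔF = 2.19 W/m²

CO₂: 4.84 × ln(516/424) = 4.84 × ln(1.21698) = 4.84 × 0.19637 = 0.9504 W/m².
CH₄: 0.036 × (√3792 − √742) = 0.036 × (61.5792 − 27.2397) = 0.036 × 34.3395 = 1.2362 W/m².
Total ΔF = 0.9504 + 1.2362 = 2.1866 W/m².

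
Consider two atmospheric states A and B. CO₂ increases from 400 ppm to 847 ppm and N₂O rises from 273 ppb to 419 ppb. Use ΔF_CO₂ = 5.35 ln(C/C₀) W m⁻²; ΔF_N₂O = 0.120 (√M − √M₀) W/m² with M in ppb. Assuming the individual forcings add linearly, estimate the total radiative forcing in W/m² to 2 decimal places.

CO₂: 5.35 × ln(847/400) = 5.35 × ln(2.11750) = 5.35 × 0.75024 = 4.0138 W/m².
N₂O: 0.120 × (√419 − √273) = 0.120 × (20.4695 − 16.5227) = 0.120 × 3.9468 = 0.4736 W/m².
Total ΔF = 4.0138 + 0.4736 = 4.4874 W/m².

ΔF = 4.49 W/m²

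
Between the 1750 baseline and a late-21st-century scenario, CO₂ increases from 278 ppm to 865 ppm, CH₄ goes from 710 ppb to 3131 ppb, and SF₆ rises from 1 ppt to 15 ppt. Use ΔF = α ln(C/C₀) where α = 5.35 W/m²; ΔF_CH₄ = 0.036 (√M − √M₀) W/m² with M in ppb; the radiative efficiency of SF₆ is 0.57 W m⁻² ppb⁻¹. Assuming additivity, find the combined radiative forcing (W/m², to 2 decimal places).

CO₂: 5.35 × ln(865/278) = 5.35 × ln(3.11151) = 5.35 × 1.13511 = 6.0728 W/m².
CH₄: 0.036 × (√3131 − √710) = 0.036 × (55.9553 − 26.6458) = 0.036 × 29.3095 = 1.0551 W/m².
SF₆: Δ = 15 − 1 = 14 ppt = 0.014 ppb; ΔF = 0.57 × 0.014 = 0.0080 W/m².
Total ΔF = 6.0728 + 1.0551 + 0.0080 = 7.1359 W/m².

ΔF = 7.14 W/m²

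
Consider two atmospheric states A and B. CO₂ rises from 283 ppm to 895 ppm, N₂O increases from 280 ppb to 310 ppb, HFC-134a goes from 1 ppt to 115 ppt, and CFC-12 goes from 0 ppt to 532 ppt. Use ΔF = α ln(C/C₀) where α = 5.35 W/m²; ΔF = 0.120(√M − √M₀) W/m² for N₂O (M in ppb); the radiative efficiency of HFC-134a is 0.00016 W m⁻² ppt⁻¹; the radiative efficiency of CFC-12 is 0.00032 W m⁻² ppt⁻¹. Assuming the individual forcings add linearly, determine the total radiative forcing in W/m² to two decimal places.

CO₂: 5.35 × ln(895/283) = 5.35 × ln(3.16254) = 5.35 × 1.15138 = 6.1599 W/m².
N₂O: 0.120 × (√310 − √280) = 0.120 × (17.6068 − 16.7332) = 0.120 × 0.8736 = 0.1048 W/m².
HFC-134a: ΔF = 0.00016 × (115 − 1) = 0.00016 × 114 = 0.0182 W/m².
CFC-12: ΔF = 0.00032 × (532 − 0) = 0.00032 × 532 = 0.1702 W/m².
Total ΔF = 6.1599 + 0.1048 + 0.0182 + 0.1702 = 6.4531 W/m².

ΔF = 6.45 W/m²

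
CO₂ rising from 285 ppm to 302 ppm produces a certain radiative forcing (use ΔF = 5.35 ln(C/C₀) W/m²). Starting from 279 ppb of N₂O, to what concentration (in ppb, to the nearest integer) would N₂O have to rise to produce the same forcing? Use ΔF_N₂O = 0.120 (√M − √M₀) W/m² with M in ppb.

M ≈ 372 ppb

CO₂ forcing: 5.35 × ln(302/285) = 5.35 × 0.057938 = 0.30997 W/m².
Set 0.120(√M − √279) = 0.30997: √M = 0.30997/0.120 + √279 = 2.5831 + 16.7033 = 19.2864.
M = (19.2864)² = 371.97 ppb.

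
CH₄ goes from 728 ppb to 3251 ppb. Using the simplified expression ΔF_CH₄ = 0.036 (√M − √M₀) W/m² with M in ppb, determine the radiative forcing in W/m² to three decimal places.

ΔF = 1.081 W/m²

CH₄: 0.036 × (√3251 − √728) = 0.036 × (57.0175 − 26.9815) = 0.036 × 30.0360 = 1.0813 W/m².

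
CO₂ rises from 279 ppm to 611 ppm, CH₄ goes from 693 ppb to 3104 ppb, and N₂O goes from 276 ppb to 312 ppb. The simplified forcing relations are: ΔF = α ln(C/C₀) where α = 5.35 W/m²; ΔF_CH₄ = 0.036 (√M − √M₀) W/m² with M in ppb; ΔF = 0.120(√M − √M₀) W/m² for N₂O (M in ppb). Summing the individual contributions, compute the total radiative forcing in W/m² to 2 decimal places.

ΔF = 5.38 W/m²

CO₂: 5.35 × ln(611/279) = 5.35 × ln(2.18996) = 5.35 × 0.78388 = 4.1938 W/m².
CH₄: 0.036 × (√3104 − √693) = 0.036 × (55.7136 − 26.3249) = 0.036 × 29.3887 = 1.0580 W/m².
N₂O: 0.120 × (√312 − √276) = 0.120 × (17.6635 − 16.6132) = 0.120 × 1.0503 = 0.1260 W/m².
Total ΔF = 4.1938 + 1.0580 + 0.1260 = 5.3778 W/m².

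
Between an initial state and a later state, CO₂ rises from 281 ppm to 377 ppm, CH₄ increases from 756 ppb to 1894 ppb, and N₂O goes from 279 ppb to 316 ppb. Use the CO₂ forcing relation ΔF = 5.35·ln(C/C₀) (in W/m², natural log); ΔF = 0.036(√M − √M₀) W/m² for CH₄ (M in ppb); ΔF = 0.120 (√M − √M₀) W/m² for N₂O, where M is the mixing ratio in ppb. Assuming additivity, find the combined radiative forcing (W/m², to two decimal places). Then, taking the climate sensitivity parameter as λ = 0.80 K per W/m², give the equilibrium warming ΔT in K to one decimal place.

CO₂: 5.35 × ln(377/281) = 5.35 × ln(1.34164) = 5.35 × 0.29389 = 1.5723 W/m².
CH₄: 0.036 × (√1894 − √756) = 0.036 × (43.5201 − 27.4955) = 0.036 × 16.0246 = 0.5769 W/m².
N₂O: 0.120 × (√316 − √279) = 0.120 × (17.7764 − 16.7033) = 0.120 × 1.0731 = 0.1288 W/m².
Total ΔF = 1.5723 + 0.5769 + 0.1288 = 2.2780 W/m².
ΔT = λ ΔF = 0.80 × 2.28 = 1.8240 K.

ΔF = 2.28 W/m²; ΔT = 1.8 K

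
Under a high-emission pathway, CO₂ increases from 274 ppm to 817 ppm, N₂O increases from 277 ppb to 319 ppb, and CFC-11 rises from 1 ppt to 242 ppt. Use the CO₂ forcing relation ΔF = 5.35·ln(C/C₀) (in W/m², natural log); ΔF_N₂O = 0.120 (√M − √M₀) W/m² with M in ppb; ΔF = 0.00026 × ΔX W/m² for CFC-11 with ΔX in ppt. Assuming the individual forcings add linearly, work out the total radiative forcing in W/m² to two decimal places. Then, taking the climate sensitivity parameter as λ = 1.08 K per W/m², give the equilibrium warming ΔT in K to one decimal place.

CO₂: 5.35 × ln(817/274) = 5.35 × ln(2.98175) = 5.35 × 1.09251 = 5.8449 W/m².
N₂O: 0.120 × (√319 − √277) = 0.120 × (17.8606 − 16.6433) = 0.120 × 1.2173 = 0.1461 W/m².
CFC-11: ΔF = 0.00026 × (242 − 1) = 0.00026 × 241 = 0.0627 W/m².
Total ΔF = 5.8449 + 0.1461 + 0.0627 = 6.0537 W/m².
ΔT = λ ΔF = 1.08 × 6.05 = 6.5340 K.

ΔF = 6.05 W/m²; ΔT = 6.5 K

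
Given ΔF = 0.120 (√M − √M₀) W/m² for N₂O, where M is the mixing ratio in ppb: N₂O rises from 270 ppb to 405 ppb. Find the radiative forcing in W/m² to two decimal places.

N₂O: 0.120 × (√405 − √270) = 0.120 × (20.1246 − 16.4317) = 0.120 × 3.6929 = 0.4431 W/m².

ΔF = 0.44 W/m²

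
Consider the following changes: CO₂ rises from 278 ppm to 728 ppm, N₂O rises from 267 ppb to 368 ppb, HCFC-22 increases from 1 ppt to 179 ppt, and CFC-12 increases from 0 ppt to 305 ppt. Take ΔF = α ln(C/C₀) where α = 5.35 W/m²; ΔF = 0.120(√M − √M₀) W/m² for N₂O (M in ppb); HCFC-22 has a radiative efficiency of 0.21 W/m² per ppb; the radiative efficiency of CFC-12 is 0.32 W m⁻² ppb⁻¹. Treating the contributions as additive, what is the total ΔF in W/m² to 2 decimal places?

CO₂: 5.35 × ln(728/278) = 5.35 × ln(2.61871) = 5.35 × 0.96268 = 5.1503 W/m².
N₂O: 0.120 × (√368 − √267) = 0.120 × (19.1833 − 16.3401) = 0.120 × 2.8432 = 0.3412 W/m².
HCFC-22: Δ = 179 − 1 = 178 ppt = 0.178 ppb; ΔF = 0.21 × 0.178 = 0.0374 W/m².
CFC-12: Δ = 305 − 0 = 305 ppt = 0.305 ppb; ΔF = 0.32 × 0.305 = 0.0976 W/m².
Total ΔF = 5.1503 + 0.3412 + 0.0374 + 0.0976 = 5.6265 W/m².

ΔF = 5.63 W/m²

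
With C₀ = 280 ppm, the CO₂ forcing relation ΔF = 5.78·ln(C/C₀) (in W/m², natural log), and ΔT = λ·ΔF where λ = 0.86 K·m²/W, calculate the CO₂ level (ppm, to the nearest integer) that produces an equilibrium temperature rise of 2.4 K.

Required forcing: ΔF = ΔT/λ = 2.4/0.86 = 2.7907 W/m².
Then ln(C/280) = ΔF/5.78 = 2.7907/5.78 = 0.48282.
So C = 280 × e^0.48282 = 280 × 1.62064 = 453.78 ppm.

C ≈ 454 ppm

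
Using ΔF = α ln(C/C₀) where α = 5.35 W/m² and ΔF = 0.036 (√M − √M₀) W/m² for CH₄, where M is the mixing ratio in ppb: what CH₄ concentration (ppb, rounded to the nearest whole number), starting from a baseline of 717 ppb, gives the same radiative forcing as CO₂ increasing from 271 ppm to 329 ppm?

M ≈ 3091 ppb

CO₂ forcing: 5.35 × ln(329/271) = 5.35 × 0.193939 = 1.03757 W/m².
Set 0.036(√M − √717) = 1.03757: √M = 1.03757/0.036 + √717 = 28.8214 + 26.7769 = 55.5983.
M = (55.5983)² = 3091.17 ppb.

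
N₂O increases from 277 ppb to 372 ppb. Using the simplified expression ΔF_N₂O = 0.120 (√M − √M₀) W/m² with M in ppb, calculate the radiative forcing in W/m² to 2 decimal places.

ΔF = 0.32 W/m²

N₂O: 0.120 × (√372 − √277) = 0.120 × (19.2873 − 16.6433) = 0.120 × 2.6440 = 0.3173 W/m².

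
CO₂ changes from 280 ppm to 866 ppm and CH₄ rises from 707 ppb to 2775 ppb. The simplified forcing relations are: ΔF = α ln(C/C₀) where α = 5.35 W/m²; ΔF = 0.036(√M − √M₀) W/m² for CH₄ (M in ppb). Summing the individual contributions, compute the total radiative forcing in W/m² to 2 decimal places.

ΔF = 6.98 W/m²

CO₂: 5.35 × ln(866/280) = 5.35 × ln(3.09286) = 5.35 × 1.12910 = 6.0407 W/m².
CH₄: 0.036 × (√2775 − √707) = 0.036 × (52.6783 − 26.5895) = 0.036 × 26.0888 = 0.9392 W/m².
Total ΔF = 6.0407 + 0.9392 = 6.9799 W/m².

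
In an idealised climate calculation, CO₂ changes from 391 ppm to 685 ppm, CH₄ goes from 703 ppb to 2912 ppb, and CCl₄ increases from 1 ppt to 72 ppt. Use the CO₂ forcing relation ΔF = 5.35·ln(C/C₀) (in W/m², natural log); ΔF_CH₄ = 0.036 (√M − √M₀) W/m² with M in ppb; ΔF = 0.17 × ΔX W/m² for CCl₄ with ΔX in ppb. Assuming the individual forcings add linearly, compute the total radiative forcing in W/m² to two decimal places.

ΔF = 4.00 W/m²

CO₂: 5.35 × ln(685/391) = 5.35 × ln(1.75192) = 5.35 × 0.56071 = 2.9998 W/m².
CH₄: 0.036 × (√2912 − √703) = 0.036 × (53.9630 − 26.5141) = 0.036 × 27.4489 = 0.9882 W/m².
CCl₄: Δ = 72 − 1 = 71 ppt = 0.071 ppb; ΔF = 0.17 × 0.071 = 0.0121 W/m².
Total ΔF = 2.9998 + 0.9882 + 0.0121 = 4.0001 W/m².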